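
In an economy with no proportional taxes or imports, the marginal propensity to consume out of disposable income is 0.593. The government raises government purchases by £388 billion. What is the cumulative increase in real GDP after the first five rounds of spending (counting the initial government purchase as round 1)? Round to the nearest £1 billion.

£883 billion

Round 1 adds ΔG = £388 billion; each later round is MPC = 0.593 times the previous.
After 5 rounds: 388 + 230.084 + 136.439812 + 80.908808516 + 47.978923449988 = ΔG·(1 − c^5)/(1 − c) = 388 × (1 − 0.073328612386193)/0.407 ≈ £883 billion.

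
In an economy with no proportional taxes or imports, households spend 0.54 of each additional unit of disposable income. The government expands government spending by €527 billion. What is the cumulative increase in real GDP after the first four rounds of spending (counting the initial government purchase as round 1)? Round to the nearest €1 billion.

Round 1 adds ΔG = €527 billion; each later round is MPC = 0.54 times the previous.
After 4 rounds: 527 + 284.58 + 153.6732 + 82.983528 = ΔG·(1 − c^4)/(1 − c) = 527 × (1 − 0.08503056)/0.46 ≈ €1,048 billion.

€1,048 billion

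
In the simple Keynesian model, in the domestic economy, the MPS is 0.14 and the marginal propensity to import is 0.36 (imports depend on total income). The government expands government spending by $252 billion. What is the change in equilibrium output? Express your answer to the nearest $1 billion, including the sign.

MPC = 1 − MPS = 1 − 0.14 = 0.86.
Government-spending multiplier = 1/(1 − c + m) = 1/(1 − 0.86 + 0.36) = 1/0.5 = 2.
ΔY = k × ΔG = (+$252 billion) / 0.5 = +$504 billion.

+$504 billion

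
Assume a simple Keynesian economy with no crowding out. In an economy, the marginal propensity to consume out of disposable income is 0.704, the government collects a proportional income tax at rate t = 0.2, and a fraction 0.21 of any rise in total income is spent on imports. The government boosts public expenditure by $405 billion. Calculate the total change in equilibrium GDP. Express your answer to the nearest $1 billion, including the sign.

Expenditure multiplier = 1/(1 − c(1−t) + m) = 1/(1 − 0.704×0.8 + 0.21) = 1/0.6468 ≈ 1.546.
ΔY = k × ΔG = (+$405 billion) / 0.6468 ≈ +$626 billion.

+$626 billion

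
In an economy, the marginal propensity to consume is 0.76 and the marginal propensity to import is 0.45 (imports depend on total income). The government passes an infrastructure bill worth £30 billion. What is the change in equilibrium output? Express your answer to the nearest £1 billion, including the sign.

Expenditure multiplier = 1/(1 − c + m) = 1/(1 − 0.76 + 0.45) = 1/0.69 ≈ 1.449.
ΔY = k × ΔG = (+£30 billion) / 0.69 ≈ +£43 billion.

+£43 billion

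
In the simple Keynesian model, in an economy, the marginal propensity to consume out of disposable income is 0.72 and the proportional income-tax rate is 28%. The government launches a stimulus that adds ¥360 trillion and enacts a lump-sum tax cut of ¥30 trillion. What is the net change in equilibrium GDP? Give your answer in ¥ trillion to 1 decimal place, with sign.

Expenditure multiplier = 1/(1 − c(1−t)) = 1/(1 − 0.72×0.72) = 1/0.4816 ≈ 2.076.
ΔG contributes k·ΔG = (+¥360 trillion) / 0.4816 ≈ +¥747.5 trillion.
ΔT of −¥30 trillion changes first-round spending by −c·ΔT = +¥21.6 trillion, contributing k·(−c·ΔT) = (+¥21.6 trillion) / 0.4816 ≈ +¥44.9 trillion.
Net ΔY = k(ΔG − c·ΔT) = (+¥381.6 trillion) / 0.4816 ≈ +¥792.4 trillion.

+¥792.4 trillion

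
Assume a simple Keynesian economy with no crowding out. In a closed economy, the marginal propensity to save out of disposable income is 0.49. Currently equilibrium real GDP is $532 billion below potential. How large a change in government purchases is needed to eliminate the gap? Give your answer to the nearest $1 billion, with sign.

MPC = 1 − MPS = 1 − 0.49 = 0.51.
Spending multiplier = 1/(1 − MPC) = 1/(1 − 0.51) = 1/0.49 ≈ 2.041.
Need ΔY = +$532 billion, so ΔG = ΔY/k = (+$532 billion) × 0.49 ≈ +$261 billion.
The government should increase government purchases by $261 billion.

+$261 billion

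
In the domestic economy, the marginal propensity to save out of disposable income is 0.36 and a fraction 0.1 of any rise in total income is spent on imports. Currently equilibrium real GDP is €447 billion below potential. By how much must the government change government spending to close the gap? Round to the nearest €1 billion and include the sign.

MPC = 1 − MPS = 1 − 0.36 = 0.64.
Spending multiplier = 1/(1 − c + m) = 1/(1 − 0.64 + 0.1) = 1/0.46 ≈ 2.174.
Need ΔY = +€447 billion, so ΔG = ΔY/k = (+€447 billion) × 0.46 ≈ +€206 billion.
The government should increase government spending by €206 billion.

+€206 billion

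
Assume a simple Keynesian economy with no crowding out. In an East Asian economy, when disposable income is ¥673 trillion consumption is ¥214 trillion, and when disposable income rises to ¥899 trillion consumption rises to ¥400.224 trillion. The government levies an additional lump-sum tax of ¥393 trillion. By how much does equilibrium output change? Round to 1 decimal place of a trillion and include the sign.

−¥1,840.0 trillion

MPC = ΔC/ΔYd = (400.224 − 214)/(899 − 673) = 186.224/226 = 0.824.
A lump-sum tax change of +¥393 trillion shifts disposable income by −¥393 trillion; first-round consumption changes by −c × ΔT = −0.824 × (+¥393 trillion) = −¥323.832 trillion.
Expenditure multiplier = 1/(1 − MPC) = 1/(1 − 0.824) = 1/0.176 ≈ 5.682.
The tax multiplier is −c × k ≈ −4.682, so ΔY = k × (−c·ΔT) = (−¥323.832 trillion) / 0.176 ≈ −¥1,840 trillion.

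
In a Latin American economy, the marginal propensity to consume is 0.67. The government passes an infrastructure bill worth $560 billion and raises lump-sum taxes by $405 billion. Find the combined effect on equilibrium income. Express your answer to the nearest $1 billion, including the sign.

Expenditure multiplier = 1/(1 − MPC) = 1/(1 − 0.67) = 1/0.33 ≈ 3.03.
ΔG contributes k·ΔG = (+$560 billion) / 0.33 ≈ +$1,697 billion.
ΔT of +$405 billion changes first-round spending by −c·ΔT = −$271.35 billion, contributing k·(−c·ΔT) = (−$271.35 billion) / 0.33 ≈ −$822.3 billion.
Net ΔY = k(ΔG − c·ΔT) = (+$288.65 billion) / 0.33 ≈ +$875 billion.

+$875 billion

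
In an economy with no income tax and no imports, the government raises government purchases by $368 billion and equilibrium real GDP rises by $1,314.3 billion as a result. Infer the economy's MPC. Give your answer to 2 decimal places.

0.72

Implied spending multiplier k = ΔY/ΔG = 1,314.3/368 ≈ 3.5715.
Since k = 1/(1 − MPC), MPC = 1 − 1/k = 1 − ΔG/ΔY = 1 − 368/1,314.3 ≈ 0.72.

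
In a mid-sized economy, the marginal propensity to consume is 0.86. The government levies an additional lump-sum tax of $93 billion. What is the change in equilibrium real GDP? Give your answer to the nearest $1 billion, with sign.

−$571 billion

A lump-sum tax change of +$93 billion shifts disposable income by −$93 billion; first-round consumption changes by −c × ΔT = −0.86 × (+$93 billion) = −$79.98 billion.
Expenditure multiplier = 1/(1 − MPC) = 1/(1 − 0.86) = 1/0.14 ≈ 7.143.
The tax multiplier is −c × k ≈ −6.143, so ΔY = k × (−c·ΔT) = (−$79.98 billion) / 0.14 ≈ −$571 billion.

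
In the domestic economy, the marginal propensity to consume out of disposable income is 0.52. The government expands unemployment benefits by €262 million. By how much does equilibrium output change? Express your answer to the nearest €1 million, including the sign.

+€284 million

The transfer change shifts disposable income by +€262 million, so first-round consumption changes by c·ΔTR = 0.52 × (+€262 million) = +€136.24 million.
Expenditure multiplier = 1/(1 − MPC) = 1/(1 − 0.52) = 1/0.48 ≈ 2.083.
The transfer multiplier is c × k ≈ 1.083, so ΔY = k × (c·ΔTR) = (+€136.24 million) / 0.48 ≈ +€284 million.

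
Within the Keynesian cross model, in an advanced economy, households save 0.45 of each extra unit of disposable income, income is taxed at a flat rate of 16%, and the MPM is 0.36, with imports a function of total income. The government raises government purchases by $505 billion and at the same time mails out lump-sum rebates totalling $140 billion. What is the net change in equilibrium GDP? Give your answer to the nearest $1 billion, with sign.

+$648 billion

MPC = 1 − MPS = 1 − 0.45 = 0.55.
Expenditure multiplier = 1/(1 − c(1−t) + m) = 1/(1 − 0.55×0.84 + 0.36) = 1/0.898 ≈ 1.114.
ΔG contributes k·ΔG = (+$505 billion) / 0.898 ≈ +$562.4 billion.
ΔT of −$140 billion changes first-round spending by −c·ΔT = +$77 billion, contributing k·(−c·ΔT) = (+$77 billion) / 0.898 ≈ +$85.7 billion.
Net ΔY = k(ΔG − c·ΔT) = (+$582 billion) / 0.898 ≈ +$648 billion.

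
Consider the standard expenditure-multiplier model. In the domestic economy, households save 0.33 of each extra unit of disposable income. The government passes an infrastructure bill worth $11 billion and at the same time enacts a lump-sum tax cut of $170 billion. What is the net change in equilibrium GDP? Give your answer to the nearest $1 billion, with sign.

MPC = 1 − MPS = 1 − 0.33 = 0.67.
Expenditure multiplier = 1/(1 − MPC) = 1/(1 − 0.67) = 1/0.33 ≈ 3.03.
ΔG contributes k·ΔG = (+$11 billion) / 0.33 ≈ +$33.3 billion.
ΔT of −$170 billion changes first-round spending by −c·ΔT = +$113.9 billion, contributing k·(−c·ΔT) = (+$113.9 billion) / 0.33 ≈ +$345.2 billion.
Net ΔY = k(ΔG − c·ΔT) = (+$124.9 billion) / 0.33 ≈ +$378 billion.

+$378 billion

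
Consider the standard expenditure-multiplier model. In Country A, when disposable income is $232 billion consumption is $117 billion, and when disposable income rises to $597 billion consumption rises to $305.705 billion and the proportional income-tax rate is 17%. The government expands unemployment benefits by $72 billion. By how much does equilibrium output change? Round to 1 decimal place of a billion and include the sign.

MPC = ΔC/ΔYd = (305.705 − 117)/(597 − 232) = 188.705/365 = 0.517.
The transfer change shifts disposable income by +$72 billion, so first-round consumption changes by c·ΔTR = 0.517 × (+$72 billion) = +$37.224 billion.
Expenditure multiplier = 1/(1 − c(1−t)) = 1/(1 − 0.517×0.83) = 1/0.57089 ≈ 1.752.
The transfer multiplier is c × k ≈ 0.906, so ΔY = k × (c·ΔTR) = (+$37.224 billion) / 0.57089 ≈ +$65.2 billion.

+$65.2 billion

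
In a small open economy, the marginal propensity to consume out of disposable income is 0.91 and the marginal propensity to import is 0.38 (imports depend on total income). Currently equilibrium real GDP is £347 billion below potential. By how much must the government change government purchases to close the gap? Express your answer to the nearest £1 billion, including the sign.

+£163 billion

Spending multiplier = 1/(1 − c + m) = 1/(1 − 0.91 + 0.38) = 1/0.47 ≈ 2.128.
Need ΔY = +£347 billion, so ΔG = ΔY/k = (+£347 billion) × 0.47 ≈ +£163 billion.
The government should increase government purchases by £163 billion.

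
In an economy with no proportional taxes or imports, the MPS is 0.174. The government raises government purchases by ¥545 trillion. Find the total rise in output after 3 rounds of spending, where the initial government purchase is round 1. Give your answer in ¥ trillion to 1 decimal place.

MPC = 1 − MPS = 1 − 0.174 = 0.826.
Round 1 adds ΔG = ¥545 trillion; each later round is MPC = 0.826 times the previous.
After 3 rounds: 545 + 450.17 + 371.84042 = ΔG·(1 − c^3)/(1 − c) = 545 × (1 − 0.563559976)/0.174 ≈ ¥1,367 trillion.

¥1,367.0 trillion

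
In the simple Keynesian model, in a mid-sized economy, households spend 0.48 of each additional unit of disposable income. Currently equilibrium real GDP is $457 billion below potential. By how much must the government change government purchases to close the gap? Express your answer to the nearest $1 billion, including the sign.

Spending multiplier = 1/(1 − MPC) = 1/(1 − 0.48) = 1/0.52 ≈ 1.923.
Need ΔY = +$457 billion, so ΔG = ΔY/k = (+$457 billion) × 0.52 ≈ +$238 billion.
The government should increase government purchases by $238 billion.

+$238 billion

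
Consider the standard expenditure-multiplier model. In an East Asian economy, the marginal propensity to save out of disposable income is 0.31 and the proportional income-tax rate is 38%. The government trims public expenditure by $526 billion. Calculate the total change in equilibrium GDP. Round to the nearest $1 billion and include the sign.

MPC = 1 − MPS = 1 − 0.31 = 0.69.
Expenditure multiplier = 1/(1 − c(1−t)) = 1/(1 − 0.69×0.62) = 1/0.5722 ≈ 1.748.
ΔY = k × ΔG = (−$526 billion) / 0.5722 ≈ −$919 billion.

−$919 billion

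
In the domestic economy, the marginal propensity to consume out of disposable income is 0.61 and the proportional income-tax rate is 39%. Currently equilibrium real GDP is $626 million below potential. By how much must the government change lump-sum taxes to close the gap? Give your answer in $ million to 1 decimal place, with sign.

−$644.4 million

Spending multiplier = 1/(1 − c(1−t)) = 1/(1 − 0.61×0.61) = 1/0.6279 ≈ 1.593.
Tax multiplier = −c·k = −0.61/0.6279 ≈ −0.971. Need ΔY = +$626 million, so ΔT = ΔY/(−c·k) = −(+$626 million) × 0.6279 / 0.61 ≈ −$644.4 million.
The government should cut lump-sum taxes by $644.4 million.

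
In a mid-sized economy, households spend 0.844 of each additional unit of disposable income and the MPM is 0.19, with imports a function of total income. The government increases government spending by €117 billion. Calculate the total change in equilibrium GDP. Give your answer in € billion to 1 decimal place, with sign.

+€338.2 billion

Government-spending multiplier = 1/(1 − c + m) = 1/(1 − 0.844 + 0.19) = 1/0.346 ≈ 2.89.
ΔY = k × ΔG = (+€117 billion) / 0.346 ≈ +€338.2 billion.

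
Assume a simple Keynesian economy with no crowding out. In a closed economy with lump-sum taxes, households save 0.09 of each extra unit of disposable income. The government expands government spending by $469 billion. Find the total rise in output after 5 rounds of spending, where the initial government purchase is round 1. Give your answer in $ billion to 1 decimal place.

MPC = 1 − MPS = 1 − 0.09 = 0.91.
Round 1 adds ΔG = $469 billion; each later round is MPC = 0.91 times the previous.
After 5 rounds: 469 + 426.79 + 388.3789 + 353.424799 + 321.61656709 = ΔG·(1 − c^5)/(1 − c) = 469 × (1 − 0.6240321451)/0.09 ≈ $1,959.2 billion.

$1,959.2 billion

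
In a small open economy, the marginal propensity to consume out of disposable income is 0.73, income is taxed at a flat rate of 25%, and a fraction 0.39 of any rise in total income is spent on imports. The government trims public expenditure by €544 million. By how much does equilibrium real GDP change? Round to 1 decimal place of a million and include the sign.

−€645.7 million

Expenditure multiplier = 1/(1 − c(1−t) + m) = 1/(1 − 0.73×0.75 + 0.39) = 1/0.8425 ≈ 1.187.
ΔY = k × ΔG = (−€544 million) / 0.8425 ≈ −€645.7 million.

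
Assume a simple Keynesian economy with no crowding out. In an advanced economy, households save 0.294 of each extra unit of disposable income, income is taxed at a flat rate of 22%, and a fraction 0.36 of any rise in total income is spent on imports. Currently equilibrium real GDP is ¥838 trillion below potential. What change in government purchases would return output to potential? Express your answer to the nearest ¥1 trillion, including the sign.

MPC = 1 − MPS = 1 − 0.294 = 0.706.
Spending multiplier = 1/(1 − c(1−t) + m) = 1/(1 − 0.706×0.78 + 0.36) = 1/0.80932 ≈ 1.236.
Need ΔY = +¥838 trillion, so ΔG = ΔY/k = (+¥838 trillion) × 0.80932 ≈ +¥678 trillion.
The government should increase government purchases by ¥678 trillion.

+¥678 trillion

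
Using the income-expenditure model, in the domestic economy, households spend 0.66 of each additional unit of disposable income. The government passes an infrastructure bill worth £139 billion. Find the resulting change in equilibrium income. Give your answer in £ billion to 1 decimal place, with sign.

+£408.8 billion

Expenditure multiplier = 1/(1 − MPC) = 1/(1 − 0.66) = 1/0.34 ≈ 2.941.
ΔY = k × ΔG = (+£139 billion) / 0.34 ≈ +£408.8 billion.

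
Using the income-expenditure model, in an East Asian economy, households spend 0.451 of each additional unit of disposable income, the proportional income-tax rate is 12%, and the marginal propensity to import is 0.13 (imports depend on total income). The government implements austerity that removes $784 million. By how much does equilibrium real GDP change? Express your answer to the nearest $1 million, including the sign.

Government-spending multiplier = 1/(1 − c(1−t) + m) = 1/(1 − 0.451×0.88 + 0.13) = 1/0.73312 ≈ 1.364.
ΔY = k × ΔG = (−$784 million) / 0.73312 ≈ −$1,069 million.

−$1,069 million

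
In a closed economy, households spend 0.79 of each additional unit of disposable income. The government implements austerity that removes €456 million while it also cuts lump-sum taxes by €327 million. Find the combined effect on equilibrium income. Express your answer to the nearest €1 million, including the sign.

Expenditure multiplier = 1/(1 − MPC) = 1/(1 − 0.79) = 1/0.21 ≈ 4.762.
ΔG contributes k·ΔG = (−€456 million) / 0.21 ≈ −€2,171.4 million.
ΔT of −€327 million changes first-round spending by −c·ΔT = +€258.33 million, contributing k·(−c·ΔT) = (+€258.33 million) / 0.21 ≈ +€1,230.1 million.
Net ΔY = k(ΔG − c·ΔT) = (−€197.67 million) / 0.21 ≈ −€941 million.

−€941 million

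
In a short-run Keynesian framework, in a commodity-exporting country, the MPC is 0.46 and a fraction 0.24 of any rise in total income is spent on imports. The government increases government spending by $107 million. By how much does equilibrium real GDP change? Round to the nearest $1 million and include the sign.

+$137 million

Spending multiplier = 1/(1 − c + m) = 1/(1 − 0.46 + 0.24) = 1/0.78 ≈ 1.282.
ΔY = k × ΔG = (+$107 million) / 0.78 ≈ +$137 million.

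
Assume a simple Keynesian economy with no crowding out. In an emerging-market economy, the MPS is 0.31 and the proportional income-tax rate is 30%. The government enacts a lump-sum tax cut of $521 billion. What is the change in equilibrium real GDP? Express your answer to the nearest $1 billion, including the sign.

+$695 billion

MPC = 1 − MPS = 1 − 0.31 = 0.69.
A lump-sum tax change of −$521 billion shifts disposable income by +$521 billion; first-round consumption changes by −c × ΔT = −0.69 × (−$521 billion) = +$359.49 billion.
Expenditure multiplier = 1/(1 − c(1−t)) = 1/(1 − 0.69×0.7) = 1/0.517 ≈ 1.934.
The tax multiplier is −c × k ≈ −1.335, so ΔY = k × (−c·ΔT) = (+$359.49 billion) / 0.517 ≈ +$695 billion.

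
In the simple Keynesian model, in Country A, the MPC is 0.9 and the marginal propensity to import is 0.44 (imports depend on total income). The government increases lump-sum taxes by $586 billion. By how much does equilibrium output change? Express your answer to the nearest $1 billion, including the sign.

A lump-sum tax change of +$586 billion shifts disposable income by −$586 billion; first-round consumption changes by −c × ΔT = −0.9 × (+$586 billion) = −$527.4 billion.
Expenditure multiplier = 1/(1 − c + m) = 1/(1 − 0.9 + 0.44) = 1/0.54 ≈ 1.852.
The tax multiplier is −c × k ≈ −1.667, so ΔY = k × (−c·ΔT) = (−$527.4 billion) / 0.54 ≈ −$977 billion.

−$977 billion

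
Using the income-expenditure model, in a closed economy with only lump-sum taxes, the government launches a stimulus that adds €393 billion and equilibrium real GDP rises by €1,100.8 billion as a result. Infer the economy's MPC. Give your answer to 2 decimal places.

Implied spending multiplier k = ΔY/ΔG = 1,100.8/393 ≈ 2.801.
Since k = 1/(1 − MPC), MPC = 1 − 1/k = 1 − ΔG/ΔY = 1 − 393/1,100.8 ≈ 0.64.

0.64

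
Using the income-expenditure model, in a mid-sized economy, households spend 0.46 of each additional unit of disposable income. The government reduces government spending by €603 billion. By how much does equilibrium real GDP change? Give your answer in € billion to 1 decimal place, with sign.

Expenditure multiplier = 1/(1 − MPC) = 1/(1 − 0.46) = 1/0.54 ≈ 1.852.
ΔY = k × ΔG = (−€603 billion) / 0.54 ≈ −€1,116.7 billion.

−€1,116.7 billion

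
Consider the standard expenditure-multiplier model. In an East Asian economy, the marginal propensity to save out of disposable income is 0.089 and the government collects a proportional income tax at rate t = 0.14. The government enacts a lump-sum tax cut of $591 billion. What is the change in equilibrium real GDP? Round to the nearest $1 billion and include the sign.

MPC = 1 − MPS = 1 − 0.089 = 0.911.
A lump-sum tax change of −$591 billion shifts disposable income by +$591 billion; first-round consumption changes by −c × ΔT = −0.911 × (−$591 billion) = +$538.401 billion.
Expenditure multiplier = 1/(1 − c(1−t)) = 1/(1 − 0.911×0.86) = 1/0.21654 ≈ 4.618.
The tax multiplier is −c × k ≈ −4.207, so ΔY = k × (−c·ΔT) = (+$538.401 billion) / 0.21654 ≈ +$2,486 billion.

+$2,486 billion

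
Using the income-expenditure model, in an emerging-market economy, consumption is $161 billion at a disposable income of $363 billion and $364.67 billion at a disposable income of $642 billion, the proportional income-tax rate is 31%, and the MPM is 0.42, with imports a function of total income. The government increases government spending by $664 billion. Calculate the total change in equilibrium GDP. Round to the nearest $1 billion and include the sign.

+$725 billion

MPC = ΔC/ΔYd = (364.67 − 161)/(642 − 363) = 203.67/279 = 0.73.
Expenditure multiplier = 1/(1 − c(1−t) + m) = 1/(1 − 0.73×0.69 + 0.42) = 1/0.9163 ≈ 1.091.
ΔY = k × ΔG = (+$664 billion) / 0.9163 ≈ +$725 billion.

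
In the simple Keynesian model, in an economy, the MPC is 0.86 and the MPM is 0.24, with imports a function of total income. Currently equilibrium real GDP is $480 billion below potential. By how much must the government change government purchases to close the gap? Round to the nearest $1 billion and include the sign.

Spending multiplier = 1/(1 − c + m) = 1/(1 − 0.86 + 0.24) = 1/0.38 ≈ 2.632.
Need ΔY = +$480 billion, so ΔG = ΔY/k = (+$480 billion) × 0.38 ≈ +$182 billion.
The government should increase government purchases by $182 billion.

+$182 billion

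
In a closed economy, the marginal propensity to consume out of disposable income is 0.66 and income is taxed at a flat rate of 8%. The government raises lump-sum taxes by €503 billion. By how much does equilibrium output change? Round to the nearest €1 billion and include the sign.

−€845 billion

A lump-sum tax change of +€503 billion shifts disposable income by −€503 billion; first-round consumption changes by −c × ΔT = −0.66 × (+€503 billion) = −€331.98 billion.
Expenditure multiplier = 1/(1 − c(1−t)) = 1/(1 − 0.66×0.92) = 1/0.3928 ≈ 2.546.
The tax multiplier is −c × k ≈ −1.68, so ΔY = k × (−c·ΔT) = (−€331.98 billion) / 0.3928 ≈ −€845 billion.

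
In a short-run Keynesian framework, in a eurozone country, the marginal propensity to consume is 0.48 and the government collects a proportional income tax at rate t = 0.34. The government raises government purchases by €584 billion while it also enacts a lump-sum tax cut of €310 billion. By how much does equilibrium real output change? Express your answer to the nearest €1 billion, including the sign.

+€1,073 billion

Expenditure multiplier = 1/(1 − c(1−t)) = 1/(1 − 0.48×0.66) = 1/0.6832 ≈ 1.464.
ΔG contributes k·ΔG = (+€584 billion) / 0.6832 ≈ +€854.8 billion.
ΔT of −€310 billion changes first-round spending by −c·ΔT = +€148.8 billion, contributing k·(−c·ΔT) = (+€148.8 billion) / 0.6832 ≈ +€217.8 billion.
Net ΔY = k(ΔG − c·ΔT) = (+€732.8 billion) / 0.6832 ≈ +€1,073 billion.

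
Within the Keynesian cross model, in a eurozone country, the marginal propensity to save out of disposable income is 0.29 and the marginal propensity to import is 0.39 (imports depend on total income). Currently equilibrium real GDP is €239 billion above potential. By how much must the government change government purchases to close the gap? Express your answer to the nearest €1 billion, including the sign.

−€163 billion

MPC = 1 − MPS = 1 − 0.29 = 0.71.
Spending multiplier = 1/(1 − c + m) = 1/(1 − 0.71 + 0.39) = 1/0.68 ≈ 1.471.
Need ΔY = −€239 billion, so ΔG = ΔY/k = (−€239 billion) × 0.68 ≈ −€163 billion.
The government should cut government purchases by €163 billion.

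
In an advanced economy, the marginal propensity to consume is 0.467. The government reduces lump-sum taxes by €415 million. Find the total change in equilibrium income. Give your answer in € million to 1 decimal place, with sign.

A lump-sum tax change of −€415 million shifts disposable income by +€415 million; first-round consumption changes by −c × ΔT = −0.467 × (−€415 million) = +€193.805 million.
Expenditure multiplier = 1/(1 − MPC) = 1/(1 − 0.467) = 1/0.533 ≈ 1.876.
The tax multiplier is −c × k ≈ −0.876, so ΔY = k × (−c·ΔT) = (+€193.805 million) / 0.533 ≈ +€363.6 million.

+€363.6 million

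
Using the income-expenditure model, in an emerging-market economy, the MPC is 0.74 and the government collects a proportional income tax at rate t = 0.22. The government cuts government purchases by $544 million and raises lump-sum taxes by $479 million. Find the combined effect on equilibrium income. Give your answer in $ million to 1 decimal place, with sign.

−$2,125.0 million

Expenditure multiplier = 1/(1 − c(1−t)) = 1/(1 − 0.74×0.78) = 1/0.4228 ≈ 2.365.
ΔG contributes k·ΔG = (−$544 million) / 0.4228 ≈ −$1,286.7 million.
ΔT of +$479 million changes first-round spending by −c·ΔT = −$354.46 million, contributing k·(−c·ΔT) = (−$354.46 million) / 0.4228 ≈ −$838.4 million.
Net ΔY = k(ΔG − c·ΔT) = (−$898.46 million) / 0.4228 ≈ −$2,125 million.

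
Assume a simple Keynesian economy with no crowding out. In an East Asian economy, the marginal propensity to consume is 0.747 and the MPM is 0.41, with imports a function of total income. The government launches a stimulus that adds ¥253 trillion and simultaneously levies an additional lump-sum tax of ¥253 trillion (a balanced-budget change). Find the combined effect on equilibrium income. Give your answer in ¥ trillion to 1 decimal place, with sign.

+¥96.5 trillion

Expenditure multiplier = 1/(1 − c + m) = 1/(1 − 0.747 + 0.41) = 1/0.663 ≈ 1.508.
ΔG contributes k·ΔG = (+¥253 trillion) / 0.663 ≈ +¥381.6 trillion.
ΔT of +¥253 trillion changes first-round spending by −c·ΔT = −¥188.991 trillion, contributing k·(−c·ΔT) = (−¥188.991 trillion) / 0.663 ≈ −¥285.1 trillion.
Net ΔY = k(ΔG − c·ΔT) = (+¥64.009 trillion) / 0.663 ≈ +¥96.5 trillion.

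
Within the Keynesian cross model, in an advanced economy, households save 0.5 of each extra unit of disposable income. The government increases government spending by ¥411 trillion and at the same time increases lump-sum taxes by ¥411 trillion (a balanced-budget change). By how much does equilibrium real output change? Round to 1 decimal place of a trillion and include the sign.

+¥411.0 trillion

MPC = 1 − MPS = 1 − 0.5 = 0.5.
Expenditure multiplier = 1/(1 − MPC) = 1/(1 − 0.5) = 1/0.5 = 2.
ΔG contributes k·ΔG = (+¥411 trillion) / 0.5 = +¥822 trillion.
ΔT of +¥411 trillion changes first-round spending by −c·ΔT = −¥205.5 trillion, contributing k·(−c·ΔT) = (−¥205.5 trillion) / 0.5 = −¥411 trillion.
With ΔG = ΔT and no other leakages, the balanced-budget multiplier is 1, so ΔY = ΔG = +¥411 trillion.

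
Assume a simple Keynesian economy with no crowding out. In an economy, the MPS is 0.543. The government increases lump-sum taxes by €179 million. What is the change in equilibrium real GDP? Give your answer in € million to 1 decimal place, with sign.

MPC = 1 − MPS = 1 − 0.543 = 0.457.
A lump-sum tax change of +€179 million shifts disposable income by −€179 million; first-round consumption changes by −c × ΔT = −0.457 × (+€179 million) = −€81.803 million.
Expenditure multiplier = 1/(1 − MPC) = 1/(1 − 0.457) = 1/0.543 ≈ 1.842.
The tax multiplier is −c × k ≈ −0.842, so ΔY = k × (−c·ΔT) = (−€81.803 million) / 0.543 ≈ −€150.7 million.

−€150.7 million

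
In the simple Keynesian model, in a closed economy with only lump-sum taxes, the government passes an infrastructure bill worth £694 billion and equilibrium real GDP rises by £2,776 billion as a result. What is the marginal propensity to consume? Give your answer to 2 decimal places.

0.75

Implied spending multiplier k = ΔY/ΔG = 2,776/694 = 4.
Since k = 1/(1 − MPC), MPC = 1 − 1/k = 1 − ΔG/ΔY = 1 − 694/2,776 = 0.75.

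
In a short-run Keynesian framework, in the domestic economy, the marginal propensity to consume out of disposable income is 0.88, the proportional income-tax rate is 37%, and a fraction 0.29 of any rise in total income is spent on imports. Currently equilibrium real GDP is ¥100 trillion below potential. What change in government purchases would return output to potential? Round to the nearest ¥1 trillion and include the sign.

+¥74 trillion

Spending multiplier = 1/(1 − c(1−t) + m) = 1/(1 − 0.88×0.63 + 0.29) = 1/0.7356 ≈ 1.359.
Need ΔY = +¥100 trillion, so ΔG = ΔY/k = (+¥100 trillion) × 0.7356 ≈ +¥74 trillion.
The government should increase government purchases by ¥74 trillion.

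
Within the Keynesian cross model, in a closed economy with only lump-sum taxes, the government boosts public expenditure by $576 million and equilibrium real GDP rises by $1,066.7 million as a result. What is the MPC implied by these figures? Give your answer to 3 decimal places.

Implied spending multiplier k = ΔY/ΔG = 1,066.7/576 ≈ 1.8519.
Since k = 1/(1 − MPC), MPC = 1 − 1/k = 1 − ΔG/ΔY = 1 − 576/1,066.7 ≈ 0.460.

0.460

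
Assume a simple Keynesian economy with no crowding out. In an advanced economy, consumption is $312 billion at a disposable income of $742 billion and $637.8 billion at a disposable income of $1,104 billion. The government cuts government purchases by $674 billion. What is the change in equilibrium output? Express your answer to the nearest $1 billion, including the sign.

−$6,740 billion

MPC = ΔC/ΔYd = (637.8 − 312)/(1,104 − 742) = 325.8/362 = 0.9.
Spending multiplier = 1/(1 − MPC) = 1/(1 − 0.9) = 1/0.1 = 10.
ΔY = k × ΔG = (−$674 billion) / 0.1 = −$6,740 billion.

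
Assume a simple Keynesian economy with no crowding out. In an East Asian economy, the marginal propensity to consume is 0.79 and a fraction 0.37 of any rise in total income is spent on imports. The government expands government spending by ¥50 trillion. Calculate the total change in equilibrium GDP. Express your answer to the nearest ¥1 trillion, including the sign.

+¥86 trillion

Spending multiplier = 1/(1 − c + m) = 1/(1 − 0.79 + 0.37) = 1/0.58 ≈ 1.724.
ΔY = k × ΔG = (+¥50 trillion) / 0.58 ≈ +¥86 trillion.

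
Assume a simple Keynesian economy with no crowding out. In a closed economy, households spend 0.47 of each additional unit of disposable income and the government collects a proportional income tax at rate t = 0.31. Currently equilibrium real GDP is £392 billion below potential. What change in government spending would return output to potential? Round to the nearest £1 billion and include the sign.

+£265 billion

Spending multiplier = 1/(1 − c(1−t)) = 1/(1 − 0.47×0.69) = 1/0.6757 ≈ 1.48.
Need ΔY = +£392 billion, so ΔG = ΔY/k = (+£392 billion) × 0.6757 ≈ +£265 billion.
The government should increase government spending by £265 billion.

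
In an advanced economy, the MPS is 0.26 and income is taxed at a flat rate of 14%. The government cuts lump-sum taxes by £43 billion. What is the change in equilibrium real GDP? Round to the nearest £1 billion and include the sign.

+£88 billion

MPC = 1 − MPS = 1 − 0.26 = 0.74.
A lump-sum tax change of −£43 billion shifts disposable income by +£43 billion; first-round consumption changes by −c × ΔT = −0.74 × (−£43 billion) = +£31.82 billion.
Expenditure multiplier = 1/(1 − c(1−t)) = 1/(1 − 0.74×0.86) = 1/0.3636 ≈ 2.75.
The tax multiplier is −c × k ≈ −2.035, so ΔY = k × (−c·ΔT) = (+£31.82 billion) / 0.3636 ≈ +£88 billion.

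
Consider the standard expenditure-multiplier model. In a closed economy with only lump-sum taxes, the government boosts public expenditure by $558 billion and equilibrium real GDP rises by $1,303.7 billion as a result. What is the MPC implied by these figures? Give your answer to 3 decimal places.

Implied spending multiplier k = ΔY/ΔG = 1,303.7/558 ≈ 2.3364.
Since k = 1/(1 − MPC), MPC = 1 − 1/k = 1 − ΔG/ΔY = 1 − 558/1,303.7 ≈ 0.572.

0.572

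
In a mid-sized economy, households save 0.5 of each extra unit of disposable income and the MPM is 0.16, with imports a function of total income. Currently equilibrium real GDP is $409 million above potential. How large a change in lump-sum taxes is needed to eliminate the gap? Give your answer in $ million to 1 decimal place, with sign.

MPC = 1 − MPS = 1 − 0.5 = 0.5.
Spending multiplier = 1/(1 − c + m) = 1/(1 − 0.5 + 0.16) = 1/0.66 ≈ 1.515.
Tax multiplier = −c·k = −0.5/0.66 ≈ −0.758. Need ΔY = −$409 million, so ΔT = ΔY/(−c·k) = −(−$409 million) × 0.66 / 0.5 ≈ +$539.9 million.
The government should raise lump-sum taxes by $539.9 million.

+$539.9 million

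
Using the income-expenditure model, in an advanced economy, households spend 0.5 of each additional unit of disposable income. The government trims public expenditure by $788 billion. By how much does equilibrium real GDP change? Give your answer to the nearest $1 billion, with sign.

Spending multiplier = 1/(1 − MPC) = 1/(1 − 0.5) = 1/0.5 = 2.
ΔY = k × ΔG = (−$788 billion) / 0.5 = −$1,576 billion.

−$1,576 billion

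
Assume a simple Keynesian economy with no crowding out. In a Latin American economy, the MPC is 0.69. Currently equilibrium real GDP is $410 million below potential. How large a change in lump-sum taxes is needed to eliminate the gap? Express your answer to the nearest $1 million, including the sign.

−$184 million

Spending multiplier = 1/(1 − MPC) = 1/(1 − 0.69) = 1/0.31 ≈ 3.226.
Tax multiplier = −c·k = −0.69/0.31 ≈ −2.226. Need ΔY = +$410 million, so ΔT = ΔY/(−c·k) = −(+$410 million) × 0.31 / 0.69 ≈ −$184 million.
The government should cut lump-sum taxes by $184 million.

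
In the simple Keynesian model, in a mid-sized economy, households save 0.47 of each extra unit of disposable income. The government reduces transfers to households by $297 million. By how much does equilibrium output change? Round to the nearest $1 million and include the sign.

−$335 million

MPC = 1 − MPS = 1 − 0.47 = 0.53.
The transfer change shifts disposable income by −$297 million, so first-round consumption changes by c·ΔTR = 0.53 × (−$297 million) = −$157.41 million.
Expenditure multiplier = 1/(1 − MPC) = 1/(1 − 0.53) = 1/0.47 ≈ 2.128.
The transfer multiplier is c × k ≈ 1.128, so ΔY = k × (c·ΔTR) = (−$157.41 million) / 0.47 ≈ −$335 million.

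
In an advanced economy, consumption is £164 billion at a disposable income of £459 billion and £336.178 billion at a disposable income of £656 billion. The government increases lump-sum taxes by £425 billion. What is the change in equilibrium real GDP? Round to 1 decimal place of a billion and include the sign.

−£2,948.0 billion

MPC = ΔC/ΔYd = (336.178 − 164)/(656 − 459) = 172.178/197 = 0.874.
A lump-sum tax change of +£425 billion shifts disposable income by −£425 billion; first-round consumption changes by −c × ΔT = −0.874 × (+£425 billion) = −£371.45 billion.
Expenditure multiplier = 1/(1 − MPC) = 1/(1 − 0.874) = 1/0.126 ≈ 7.937.
The tax multiplier is −c × k ≈ −6.937, so ΔY = k × (−c·ΔT) = (−£371.45 billion) / 0.126 ≈ −£2,948 billion.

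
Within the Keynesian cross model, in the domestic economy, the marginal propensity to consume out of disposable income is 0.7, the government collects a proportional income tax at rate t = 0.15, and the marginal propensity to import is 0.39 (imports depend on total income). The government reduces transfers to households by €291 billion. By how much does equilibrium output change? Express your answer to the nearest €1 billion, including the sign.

The transfer change shifts disposable income by −€291 billion, so first-round consumption changes by c·ΔTR = 0.7 × (−€291 billion) = −€203.7 billion.
Expenditure multiplier = 1/(1 − c(1−t) + m) = 1/(1 − 0.7×0.85 + 0.39) = 1/0.795 ≈ 1.258.
The transfer multiplier is c × k ≈ 0.881, so ΔY = k × (c·ΔTR) = (−€203.7 billion) / 0.795 ≈ −€256 billion.

−€256 billion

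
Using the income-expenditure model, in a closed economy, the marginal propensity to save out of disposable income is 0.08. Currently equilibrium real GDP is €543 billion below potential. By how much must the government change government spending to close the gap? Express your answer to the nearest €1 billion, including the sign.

MPC = 1 − MPS = 1 − 0.08 = 0.92.
Spending multiplier = 1/(1 − MPC) = 1/(1 − 0.92) = 1/0.08 = 12.5.
Need ΔY = +€543 billion, so ΔG = ΔY/k = (+€543 billion) × 0.08 ≈ +€43 billion.
The government should increase government spending by €43 billion.

+€43 billion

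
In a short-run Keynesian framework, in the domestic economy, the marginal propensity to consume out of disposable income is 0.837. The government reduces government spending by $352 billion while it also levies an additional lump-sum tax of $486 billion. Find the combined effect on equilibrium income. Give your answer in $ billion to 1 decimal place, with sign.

−$4,655.1 billion

Expenditure multiplier = 1/(1 − MPC) = 1/(1 − 0.837) = 1/0.163 ≈ 6.135.
ΔG contributes k·ΔG = (−$352 billion) / 0.163 ≈ −$2,159.5 billion.
ΔT of +$486 billion changes first-round spending by −c·ΔT = −$406.782 billion, contributing k·(−c·ΔT) = (−$406.782 billion) / 0.163 ≈ −$2,495.6 billion.
Net ΔY = k(ΔG − c·ΔT) = (−$758.782 billion) / 0.163 ≈ −$4,655.1 billion.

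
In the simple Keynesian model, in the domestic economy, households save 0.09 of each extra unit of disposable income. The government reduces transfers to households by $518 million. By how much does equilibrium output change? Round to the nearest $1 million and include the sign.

−$5,238 million

MPC = 1 − MPS = 1 − 0.09 = 0.91.
The transfer change shifts disposable income by −$518 million, so first-round consumption changes by c·ΔTR = 0.91 × (−$518 million) = −$471.38 million.
Expenditure multiplier = 1/(1 − MPC) = 1/(1 − 0.91) = 1/0.09 ≈ 11.111.
The transfer multiplier is c × k ≈ 10.111, so ΔY = k × (c·ΔTR) = (−$471.38 million) / 0.09 ≈ −$5,238 million.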